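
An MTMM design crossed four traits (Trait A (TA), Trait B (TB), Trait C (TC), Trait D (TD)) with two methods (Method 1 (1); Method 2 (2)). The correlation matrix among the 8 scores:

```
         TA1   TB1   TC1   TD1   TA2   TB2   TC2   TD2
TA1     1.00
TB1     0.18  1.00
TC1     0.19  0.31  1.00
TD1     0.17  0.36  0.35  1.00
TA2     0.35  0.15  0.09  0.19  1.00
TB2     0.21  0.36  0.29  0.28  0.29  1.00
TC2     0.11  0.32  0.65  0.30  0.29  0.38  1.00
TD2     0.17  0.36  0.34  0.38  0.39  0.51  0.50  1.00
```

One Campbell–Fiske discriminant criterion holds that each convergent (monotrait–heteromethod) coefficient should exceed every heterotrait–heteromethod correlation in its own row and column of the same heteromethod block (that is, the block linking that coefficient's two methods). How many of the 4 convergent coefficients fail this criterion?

Checking each validity diagonal entry against its comparison values:
TA (methods 1·2): 0.35 vs {0.21, 0.15, 0.11, 0.09, 0.17, 0.19} → pass.
TB (methods 1·2): 0.36 vs {0.15, 0.21, 0.32, 0.29, 0.36, 0.28} → fail.
TC (methods 1·2): 0.65 vs {0.09, 0.11, 0.29, 0.32, 0.34, 0.30} → pass.
TD (methods 1·2): 0.38 vs {0.19, 0.17, 0.28, 0.36, 0.30, 0.34} → pass.
1 of 4 fail.

1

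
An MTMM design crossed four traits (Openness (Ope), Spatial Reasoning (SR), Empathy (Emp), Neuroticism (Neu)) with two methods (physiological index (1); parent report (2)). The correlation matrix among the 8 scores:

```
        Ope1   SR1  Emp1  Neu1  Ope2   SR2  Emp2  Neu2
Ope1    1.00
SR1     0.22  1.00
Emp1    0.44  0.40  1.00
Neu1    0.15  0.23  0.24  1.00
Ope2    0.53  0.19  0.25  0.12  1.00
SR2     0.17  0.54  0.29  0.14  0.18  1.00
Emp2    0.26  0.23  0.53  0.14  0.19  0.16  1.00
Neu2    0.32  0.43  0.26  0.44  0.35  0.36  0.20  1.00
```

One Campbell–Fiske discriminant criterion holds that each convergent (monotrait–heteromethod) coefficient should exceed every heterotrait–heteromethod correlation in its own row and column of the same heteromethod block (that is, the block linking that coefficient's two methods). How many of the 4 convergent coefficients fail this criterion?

Convergent coefficients and their comparison sets:
Ope (methods 1·2): 0.53 vs {0.17, 0.19, 0.26, 0.25, 0.32, 0.12} → pass.
SR (methods 1·2): 0.54 vs {0.19, 0.17, 0.23, 0.29, 0.43, 0.14} → pass.
Emp (methods 1·2): 0.53 vs {0.25, 0.26, 0.29, 0.23, 0.26, 0.14} → pass.
Neu (methods 1·2): 0.44 vs {0.12, 0.32, 0.14, 0.43, 0.14, 0.26} → pass.
0 of 4 fail.

0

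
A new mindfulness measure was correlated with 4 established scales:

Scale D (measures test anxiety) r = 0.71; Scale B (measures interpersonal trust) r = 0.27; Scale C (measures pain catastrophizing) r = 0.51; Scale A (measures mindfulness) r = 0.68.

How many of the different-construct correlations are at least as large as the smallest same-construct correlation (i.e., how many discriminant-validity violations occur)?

Convergent (same construct = mindfulness): Scale A.
Smallest convergent = 0.68. Discriminant values: 0.71, 0.27, 0.51; count ≥ 0.68 → 1.

1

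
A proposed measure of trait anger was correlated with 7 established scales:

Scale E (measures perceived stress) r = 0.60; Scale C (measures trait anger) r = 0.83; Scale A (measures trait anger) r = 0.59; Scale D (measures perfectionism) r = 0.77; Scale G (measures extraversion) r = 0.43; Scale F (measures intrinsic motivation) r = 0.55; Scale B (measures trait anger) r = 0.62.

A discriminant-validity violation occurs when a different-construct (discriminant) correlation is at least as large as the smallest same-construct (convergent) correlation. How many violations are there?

2

Convergent (same construct = trait anger): Scale C, Scale A, Scale B.
Smallest convergent = 0.59. Discriminant values: 0.60, 0.77, 0.43, 0.55; count ≥ 0.59 → 2.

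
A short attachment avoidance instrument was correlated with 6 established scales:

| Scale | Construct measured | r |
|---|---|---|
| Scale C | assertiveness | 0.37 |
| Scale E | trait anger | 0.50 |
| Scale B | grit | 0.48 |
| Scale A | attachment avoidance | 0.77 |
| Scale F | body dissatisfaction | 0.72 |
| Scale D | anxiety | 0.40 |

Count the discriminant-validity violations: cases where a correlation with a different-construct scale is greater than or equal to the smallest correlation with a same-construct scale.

Convergent (same construct = attachment avoidance): Scale A.
Smallest convergent = 0.77. Discriminant values: 0.37, 0.50, 0.48, 0.72, 0.40; count ≥ 0.77 → 0.

0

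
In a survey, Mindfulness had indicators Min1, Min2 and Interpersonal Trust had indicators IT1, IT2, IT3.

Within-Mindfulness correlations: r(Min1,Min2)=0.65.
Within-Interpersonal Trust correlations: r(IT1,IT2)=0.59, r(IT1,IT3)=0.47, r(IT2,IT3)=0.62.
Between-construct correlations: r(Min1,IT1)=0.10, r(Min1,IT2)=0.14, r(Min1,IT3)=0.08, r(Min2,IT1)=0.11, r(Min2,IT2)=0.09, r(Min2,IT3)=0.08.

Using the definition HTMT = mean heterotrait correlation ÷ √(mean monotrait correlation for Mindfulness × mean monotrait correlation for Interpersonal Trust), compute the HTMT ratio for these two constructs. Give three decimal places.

Between-construct mean = 0.60/6 = 0.1000.
Mean within-Min = 0.65/1 = 0.6500; mean within-IT = 1.68/3 = 0.5600.
Geometric mean = √(0.6500 × 0.5600) = 0.6033.
HTMT = 0.1000 / 0.6033 = 0.166.

0.166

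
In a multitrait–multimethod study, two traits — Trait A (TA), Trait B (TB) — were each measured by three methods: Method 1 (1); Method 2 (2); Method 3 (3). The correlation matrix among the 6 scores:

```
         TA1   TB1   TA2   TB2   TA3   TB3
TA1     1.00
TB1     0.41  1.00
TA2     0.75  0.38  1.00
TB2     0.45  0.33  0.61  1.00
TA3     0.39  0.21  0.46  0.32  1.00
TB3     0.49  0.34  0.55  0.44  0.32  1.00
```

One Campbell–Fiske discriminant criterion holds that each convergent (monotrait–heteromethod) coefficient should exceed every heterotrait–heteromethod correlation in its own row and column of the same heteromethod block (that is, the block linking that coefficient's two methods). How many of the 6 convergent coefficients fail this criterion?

5

Convergent coefficients and their comparison sets:
TA (methods 1·2): 0.75 vs {0.45, 0.38} → pass.
TA (methods 1·3): 0.39 vs {0.49, 0.21} → fail.
TA (methods 2·3): 0.46 vs {0.55, 0.32} → fail.
TB (methods 1·2): 0.33 vs {0.38, 0.45} → fail.
TB (methods 1·3): 0.34 vs {0.21, 0.49} → fail.
TB (methods 2·3): 0.44 vs {0.32, 0.55} → fail.
5 of 6 fail.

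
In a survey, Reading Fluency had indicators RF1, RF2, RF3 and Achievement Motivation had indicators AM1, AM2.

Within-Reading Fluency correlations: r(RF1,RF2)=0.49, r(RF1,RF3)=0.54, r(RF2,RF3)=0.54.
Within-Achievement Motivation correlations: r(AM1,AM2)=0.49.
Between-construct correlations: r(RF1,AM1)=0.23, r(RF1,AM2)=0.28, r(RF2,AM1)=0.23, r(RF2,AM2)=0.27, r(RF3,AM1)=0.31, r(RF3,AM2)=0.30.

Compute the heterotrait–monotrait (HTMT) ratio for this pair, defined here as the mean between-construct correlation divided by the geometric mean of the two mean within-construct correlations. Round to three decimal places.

0.533

Between-construct mean = 1.62/6 = 0.2700.
Mean within-RF = 1.57/3 = 0.5233; mean within-AM = 0.49/1 = 0.4900.
Geometric mean = √(0.5233 × 0.4900) = 0.5064.
HTMT = 0.2700 / 0.5064 = 0.533.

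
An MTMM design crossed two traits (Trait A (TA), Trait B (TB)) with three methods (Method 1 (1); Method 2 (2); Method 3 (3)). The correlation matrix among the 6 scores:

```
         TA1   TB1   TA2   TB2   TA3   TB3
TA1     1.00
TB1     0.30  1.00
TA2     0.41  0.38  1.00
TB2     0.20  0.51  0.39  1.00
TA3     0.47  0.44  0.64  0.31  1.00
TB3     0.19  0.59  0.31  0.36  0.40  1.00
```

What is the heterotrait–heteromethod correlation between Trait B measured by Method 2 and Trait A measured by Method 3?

Different traits and methods: r(TB2, TA3) = 0.31.

0.31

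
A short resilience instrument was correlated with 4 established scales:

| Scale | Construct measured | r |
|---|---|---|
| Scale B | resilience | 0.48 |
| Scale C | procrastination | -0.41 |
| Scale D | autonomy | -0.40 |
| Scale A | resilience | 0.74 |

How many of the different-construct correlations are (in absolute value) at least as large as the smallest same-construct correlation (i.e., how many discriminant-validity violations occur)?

Convergent (same construct = resilience): Scale B, Scale A.
Smallest convergent = 0.48. Discriminant |r|: 0.41, 0.40; count ≥ 0.48 → 0.

0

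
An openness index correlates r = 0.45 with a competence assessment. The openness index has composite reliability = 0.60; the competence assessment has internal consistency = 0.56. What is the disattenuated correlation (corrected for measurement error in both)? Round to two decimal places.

r_true = r_obs / √(r_xx · r_yy) = 0.45 / √(0.60 × 0.56) = 0.45 / √0.3360 = 0.45 / 0.5797 ≈ 0.78.

0.78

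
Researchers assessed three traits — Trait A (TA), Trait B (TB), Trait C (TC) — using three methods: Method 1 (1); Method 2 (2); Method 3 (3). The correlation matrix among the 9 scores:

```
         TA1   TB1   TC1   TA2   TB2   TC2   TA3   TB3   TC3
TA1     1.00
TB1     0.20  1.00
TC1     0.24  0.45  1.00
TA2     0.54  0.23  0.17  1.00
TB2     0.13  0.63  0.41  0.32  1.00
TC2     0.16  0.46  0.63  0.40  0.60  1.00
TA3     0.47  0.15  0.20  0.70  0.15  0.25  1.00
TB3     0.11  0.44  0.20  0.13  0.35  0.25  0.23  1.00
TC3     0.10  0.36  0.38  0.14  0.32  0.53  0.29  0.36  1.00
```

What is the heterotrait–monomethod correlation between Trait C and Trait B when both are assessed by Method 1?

Different traits, same method: r(TC1, TB1) = 0.45.

0.45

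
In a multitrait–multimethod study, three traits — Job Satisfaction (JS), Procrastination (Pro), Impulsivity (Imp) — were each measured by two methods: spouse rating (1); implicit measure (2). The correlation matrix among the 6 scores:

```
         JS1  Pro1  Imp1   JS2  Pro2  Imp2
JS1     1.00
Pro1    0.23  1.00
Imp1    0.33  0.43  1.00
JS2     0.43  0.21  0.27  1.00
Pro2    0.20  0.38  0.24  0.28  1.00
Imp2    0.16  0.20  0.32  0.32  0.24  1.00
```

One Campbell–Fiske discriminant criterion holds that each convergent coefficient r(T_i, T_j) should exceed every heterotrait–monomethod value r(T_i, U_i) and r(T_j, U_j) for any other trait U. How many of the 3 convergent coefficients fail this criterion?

2

Convergent coefficients and their comparison sets:
JS (methods 1·2): 0.43 vs {0.23, 0.28, 0.33, 0.32} → pass.
Pro (methods 1·2): 0.38 vs {0.23, 0.28, 0.43, 0.24} → fail.
Imp (methods 1·2): 0.32 vs {0.33, 0.32, 0.43, 0.24} → fail.
2 of 3 fail.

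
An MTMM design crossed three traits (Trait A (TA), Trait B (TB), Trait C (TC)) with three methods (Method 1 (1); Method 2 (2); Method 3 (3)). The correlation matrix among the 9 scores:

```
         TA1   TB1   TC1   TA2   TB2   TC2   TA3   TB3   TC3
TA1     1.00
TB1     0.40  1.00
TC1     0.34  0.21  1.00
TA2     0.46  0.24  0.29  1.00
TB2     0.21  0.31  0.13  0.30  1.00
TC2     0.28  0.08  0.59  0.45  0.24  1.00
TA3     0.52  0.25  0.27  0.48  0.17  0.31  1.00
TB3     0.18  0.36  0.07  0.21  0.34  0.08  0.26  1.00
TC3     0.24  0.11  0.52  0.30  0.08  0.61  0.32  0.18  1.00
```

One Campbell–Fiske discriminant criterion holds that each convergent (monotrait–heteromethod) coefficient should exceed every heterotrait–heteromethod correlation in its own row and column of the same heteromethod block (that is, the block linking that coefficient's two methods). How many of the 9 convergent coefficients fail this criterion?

Checking each validity diagonal entry against its comparison values:
TA (methods 1·2): 0.46 vs {0.21, 0.24, 0.28, 0.29} → pass.
TA (methods 1·3): 0.52 vs {0.18, 0.25, 0.24, 0.27} → pass.
TA (methods 2·3): 0.48 vs {0.21, 0.17, 0.30, 0.31} → pass.
TB (methods 1·2): 0.31 vs {0.24, 0.21, 0.08, 0.13} → pass.
TB (methods 1·3): 0.36 vs {0.25, 0.18, 0.11, 0.07} → pass.
TB (methods 2·3): 0.34 vs {0.17, 0.21, 0.08, 0.08} → pass.
TC (methods 1·2): 0.59 vs {0.29, 0.28, 0.13, 0.08} → pass.
TC (methods 1·3): 0.52 vs {0.27, 0.24, 0.07, 0.11} → pass.
TC (methods 2·3): 0.61 vs {0.31, 0.30, 0.08, 0.08} → pass.
0 of 9 fail.

0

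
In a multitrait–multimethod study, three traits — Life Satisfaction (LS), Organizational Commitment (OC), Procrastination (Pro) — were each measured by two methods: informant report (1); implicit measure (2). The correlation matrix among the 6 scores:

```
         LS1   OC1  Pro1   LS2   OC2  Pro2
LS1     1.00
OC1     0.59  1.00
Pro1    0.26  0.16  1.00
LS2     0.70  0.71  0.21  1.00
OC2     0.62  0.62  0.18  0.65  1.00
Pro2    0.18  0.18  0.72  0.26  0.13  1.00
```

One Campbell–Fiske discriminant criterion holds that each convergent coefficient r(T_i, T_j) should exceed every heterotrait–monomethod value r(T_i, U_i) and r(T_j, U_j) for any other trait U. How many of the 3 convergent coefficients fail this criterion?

Each convergent coefficient versus the relevant comparison correlations:
LS (methods 1·2): 0.70 vs {0.59, 0.65, 0.26, 0.26} → pass.
OC (methods 1·2): 0.62 vs {0.59, 0.65, 0.16, 0.13} → fail.
Pro (methods 1·2): 0.72 vs {0.26, 0.26, 0.16, 0.13} → pass.
1 of 3 fail.

1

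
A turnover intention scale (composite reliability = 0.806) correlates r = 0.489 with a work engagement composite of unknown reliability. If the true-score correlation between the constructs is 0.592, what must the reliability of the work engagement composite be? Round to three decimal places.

r_true = r_obs / √(r_xx · r_yy) ⇒ 0.592 = 0.489 / √(0.806 · r_yy).
√(0.806 · r_yy) = 0.489 / 0.592 = 0.8260; 0.806 · r_yy = 0.6823; r_yy = 0.6823 / 0.806 ≈ 0.847.

0.847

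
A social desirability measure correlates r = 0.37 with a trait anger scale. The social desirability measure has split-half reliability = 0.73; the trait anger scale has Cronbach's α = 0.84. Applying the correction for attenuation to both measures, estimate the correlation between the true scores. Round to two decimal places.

r_true = r_obs / √(r_xx · r_yy) = 0.37 / √(0.73 × 0.84) = 0.37 / √0.6132 = 0.37 / 0.7831 ≈ 0.47.

0.47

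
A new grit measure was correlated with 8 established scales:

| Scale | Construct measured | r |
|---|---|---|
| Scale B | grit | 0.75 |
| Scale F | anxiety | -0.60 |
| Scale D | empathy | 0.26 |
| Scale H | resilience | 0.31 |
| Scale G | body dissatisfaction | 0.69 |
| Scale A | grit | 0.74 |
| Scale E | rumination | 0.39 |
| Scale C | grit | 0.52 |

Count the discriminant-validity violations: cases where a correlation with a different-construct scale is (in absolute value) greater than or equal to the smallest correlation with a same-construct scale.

Convergent (same construct = grit): Scale B, Scale A, Scale C.
Smallest convergent = 0.52. Discriminant |r|: 0.60, 0.26, 0.31, 0.69, 0.39; count ≥ 0.52 → 2.

2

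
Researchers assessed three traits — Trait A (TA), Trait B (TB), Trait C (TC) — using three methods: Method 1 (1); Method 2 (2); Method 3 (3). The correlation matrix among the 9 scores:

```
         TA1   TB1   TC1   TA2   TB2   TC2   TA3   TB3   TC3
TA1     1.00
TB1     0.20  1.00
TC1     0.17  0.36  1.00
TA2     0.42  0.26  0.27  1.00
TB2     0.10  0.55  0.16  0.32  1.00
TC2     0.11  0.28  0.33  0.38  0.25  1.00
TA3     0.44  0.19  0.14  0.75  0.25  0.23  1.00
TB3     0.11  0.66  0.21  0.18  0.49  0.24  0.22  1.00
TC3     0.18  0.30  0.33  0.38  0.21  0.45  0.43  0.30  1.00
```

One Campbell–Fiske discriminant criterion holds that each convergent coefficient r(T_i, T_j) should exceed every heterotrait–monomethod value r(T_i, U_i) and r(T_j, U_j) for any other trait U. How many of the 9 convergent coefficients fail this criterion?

2

Checking each validity diagonal entry against its comparison values:
TA (methods 1·2): 0.42 vs {0.20, 0.32, 0.17, 0.38} → pass.
TA (methods 1·3): 0.44 vs {0.20, 0.22, 0.17, 0.43} → pass.
TA (methods 2·3): 0.75 vs {0.32, 0.22, 0.38, 0.43} → pass.
TB (methods 1·2): 0.55 vs {0.20, 0.32, 0.36, 0.25} → pass.
TB (methods 1·3): 0.66 vs {0.20, 0.22, 0.36, 0.30} → pass.
TB (methods 2·3): 0.49 vs {0.32, 0.22, 0.25, 0.30} → pass.
TC (methods 1·2): 0.33 vs {0.17, 0.38, 0.36, 0.25} → fail.
TC (methods 1·3): 0.33 vs {0.17, 0.43, 0.36, 0.30} → fail.
TC (methods 2·3): 0.45 vs {0.38, 0.43, 0.25, 0.30} → pass.
2 of 9 fail.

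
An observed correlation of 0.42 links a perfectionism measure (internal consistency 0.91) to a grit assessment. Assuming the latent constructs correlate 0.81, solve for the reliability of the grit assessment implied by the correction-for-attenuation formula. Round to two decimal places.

0.30

r_true = r_obs / √(r_xx · r_yy) ⇒ 0.81 = 0.42 / √(0.91 · r_yy).
√(0.91 · r_yy) = 0.42 / 0.81 = 0.5185; 0.91 · r_yy = 0.2688; r_yy = 0.2688 / 0.91 ≈ 0.30.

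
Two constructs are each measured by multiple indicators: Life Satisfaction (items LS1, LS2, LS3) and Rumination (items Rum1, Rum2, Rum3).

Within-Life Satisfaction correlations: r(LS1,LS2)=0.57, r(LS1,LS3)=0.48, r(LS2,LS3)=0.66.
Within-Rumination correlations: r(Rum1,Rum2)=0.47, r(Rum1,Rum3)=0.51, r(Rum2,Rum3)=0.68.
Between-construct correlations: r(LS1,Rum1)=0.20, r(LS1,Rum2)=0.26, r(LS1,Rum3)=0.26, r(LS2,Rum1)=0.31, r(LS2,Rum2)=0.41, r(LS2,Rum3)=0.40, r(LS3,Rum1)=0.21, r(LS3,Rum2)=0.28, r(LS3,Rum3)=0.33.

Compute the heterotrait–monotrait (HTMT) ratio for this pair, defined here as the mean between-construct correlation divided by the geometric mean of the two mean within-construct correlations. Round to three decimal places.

0.526

Mean heterotrait r = 2.66/9 = 0.2956.
Mean within-LS = 1.71/3 = 0.5700; mean within-Rum = 1.66/3 = 0.5533.
Geometric mean = √(0.5700 × 0.5533) = 0.5616.
HTMT = 0.2956 / 0.5616 = 0.526.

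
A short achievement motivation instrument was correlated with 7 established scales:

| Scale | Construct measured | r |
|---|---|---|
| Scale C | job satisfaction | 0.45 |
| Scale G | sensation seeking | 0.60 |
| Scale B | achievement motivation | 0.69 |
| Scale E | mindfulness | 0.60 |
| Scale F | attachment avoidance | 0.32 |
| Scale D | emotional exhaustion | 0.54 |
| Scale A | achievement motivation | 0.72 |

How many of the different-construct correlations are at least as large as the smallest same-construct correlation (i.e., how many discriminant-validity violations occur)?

0

Convergent (same construct = achievement motivation): Scale B, Scale A.
Smallest convergent = 0.69. Discriminant values: 0.45, 0.60, 0.60, 0.32, 0.54; count ≥ 0.69 → 0.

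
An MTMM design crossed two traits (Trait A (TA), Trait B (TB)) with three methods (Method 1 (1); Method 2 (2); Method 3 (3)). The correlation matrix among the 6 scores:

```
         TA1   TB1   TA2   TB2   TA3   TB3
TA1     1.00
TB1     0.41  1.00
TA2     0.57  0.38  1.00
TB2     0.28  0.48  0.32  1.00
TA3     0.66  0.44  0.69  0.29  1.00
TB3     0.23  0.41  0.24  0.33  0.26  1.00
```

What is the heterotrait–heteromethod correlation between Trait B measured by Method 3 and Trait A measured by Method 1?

Different traits and methods: r(TB3, TA1) = 0.23.

0.23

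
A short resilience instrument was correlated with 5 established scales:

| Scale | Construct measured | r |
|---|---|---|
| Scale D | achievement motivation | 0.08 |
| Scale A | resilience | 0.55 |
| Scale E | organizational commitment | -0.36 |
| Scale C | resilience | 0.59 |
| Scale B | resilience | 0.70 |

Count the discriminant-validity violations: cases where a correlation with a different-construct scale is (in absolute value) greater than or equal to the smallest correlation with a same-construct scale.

0

Convergent (same construct = resilience): Scale A, Scale C, Scale B.
Smallest convergent = 0.55. Discriminant |r|: 0.08, 0.36; count ≥ 0.55 → 0.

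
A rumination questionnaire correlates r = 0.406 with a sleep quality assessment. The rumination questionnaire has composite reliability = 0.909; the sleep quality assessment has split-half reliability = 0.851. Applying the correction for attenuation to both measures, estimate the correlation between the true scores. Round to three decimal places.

r_true = r_obs / √(r_xx · r_yy) = 0.406 / √(0.909 × 0.851) = 0.406 / √0.773559 = 0.406 / 0.8795 ≈ 0.462.

0.462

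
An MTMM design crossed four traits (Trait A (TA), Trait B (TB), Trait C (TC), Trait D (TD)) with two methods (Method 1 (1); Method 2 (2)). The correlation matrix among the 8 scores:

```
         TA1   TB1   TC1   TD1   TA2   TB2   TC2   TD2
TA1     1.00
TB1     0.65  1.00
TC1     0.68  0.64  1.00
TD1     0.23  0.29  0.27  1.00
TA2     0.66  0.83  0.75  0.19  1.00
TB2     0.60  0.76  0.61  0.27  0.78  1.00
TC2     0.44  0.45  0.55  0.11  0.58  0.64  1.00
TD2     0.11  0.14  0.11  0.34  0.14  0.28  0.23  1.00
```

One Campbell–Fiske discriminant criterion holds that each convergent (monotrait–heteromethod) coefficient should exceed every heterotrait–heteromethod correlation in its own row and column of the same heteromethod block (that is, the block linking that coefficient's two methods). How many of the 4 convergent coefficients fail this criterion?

Convergent coefficients and their comparison sets:
TA (methods 1·2): 0.66 vs {0.60, 0.83, 0.44, 0.75, 0.11, 0.19} → fail.
TB (methods 1·2): 0.76 vs {0.83, 0.60, 0.45, 0.61, 0.14, 0.27} → fail.
TC (methods 1·2): 0.55 vs {0.75, 0.44, 0.61, 0.45, 0.11, 0.11} → fail.
TD (methods 1·2): 0.34 vs {0.19, 0.11, 0.27, 0.14, 0.11, 0.11} → pass.
3 of 4 fail.

3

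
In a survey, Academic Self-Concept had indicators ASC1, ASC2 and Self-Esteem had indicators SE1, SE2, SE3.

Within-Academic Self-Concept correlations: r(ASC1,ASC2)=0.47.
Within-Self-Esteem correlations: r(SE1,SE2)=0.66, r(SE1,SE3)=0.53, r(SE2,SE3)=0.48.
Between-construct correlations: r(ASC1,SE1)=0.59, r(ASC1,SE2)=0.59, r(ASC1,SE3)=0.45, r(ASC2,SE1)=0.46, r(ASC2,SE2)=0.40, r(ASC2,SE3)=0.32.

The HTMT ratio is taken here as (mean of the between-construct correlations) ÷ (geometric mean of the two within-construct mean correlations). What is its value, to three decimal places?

Mean heterotrait r = 2.81/6 = 0.4683.
Mean within-ASC = 0.47/1 = 0.4700; mean within-SE = 1.67/3 = 0.5567.
Geometric mean = √(0.4700 × 0.5567) = 0.5115.
HTMT = 0.4683 / 0.5115 = 0.916.

0.916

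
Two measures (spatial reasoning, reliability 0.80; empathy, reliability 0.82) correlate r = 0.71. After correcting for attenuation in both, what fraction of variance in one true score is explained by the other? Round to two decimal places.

Disattenuated r = 0.71 / √(0.80 × 0.82) = 0.71 / 0.8099 = 0.8767.
Shared true-score variance = 0.8767² = 0.7686 ≈ 0.77.

0.77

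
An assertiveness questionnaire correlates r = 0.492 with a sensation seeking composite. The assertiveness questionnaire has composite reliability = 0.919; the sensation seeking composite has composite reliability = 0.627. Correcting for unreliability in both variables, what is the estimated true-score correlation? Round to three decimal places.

0.648

r_true = r_obs / √(r_xx · r_yy) = 0.492 / √(0.919 × 0.627) = 0.492 / √0.576213 = 0.492 / 0.7591 ≈ 0.648.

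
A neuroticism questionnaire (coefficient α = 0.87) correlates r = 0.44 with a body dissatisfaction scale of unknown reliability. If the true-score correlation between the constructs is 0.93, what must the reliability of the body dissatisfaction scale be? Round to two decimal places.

r_true = r_obs / √(r_xx · r_yy) ⇒ 0.93 = 0.44 / √(0.87 · r_yy).
√(0.87 · r_yy) = 0.44 / 0.93 = 0.4731; 0.87 · r_yy = 0.2238; r_yy = 0.2238 / 0.87 ≈ 0.26.

0.26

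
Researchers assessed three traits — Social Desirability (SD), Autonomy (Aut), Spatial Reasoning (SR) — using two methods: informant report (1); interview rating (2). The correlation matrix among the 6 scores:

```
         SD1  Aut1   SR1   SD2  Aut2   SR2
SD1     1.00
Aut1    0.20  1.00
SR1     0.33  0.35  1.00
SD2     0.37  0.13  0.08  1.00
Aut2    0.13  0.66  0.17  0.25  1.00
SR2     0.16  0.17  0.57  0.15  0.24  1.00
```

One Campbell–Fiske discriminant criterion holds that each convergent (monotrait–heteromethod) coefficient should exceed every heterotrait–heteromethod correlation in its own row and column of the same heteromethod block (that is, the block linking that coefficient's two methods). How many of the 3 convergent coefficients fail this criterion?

Each convergent coefficient versus the relevant comparison correlations:
SD (methods 1·2): 0.37 vs {0.13, 0.13, 0.16, 0.08} → pass.
Aut (methods 1·2): 0.66 vs {0.13, 0.13, 0.17, 0.17} → pass.
SR (methods 1·2): 0.57 vs {0.08, 0.16, 0.17, 0.17} → pass.
0 of 3 fail.

0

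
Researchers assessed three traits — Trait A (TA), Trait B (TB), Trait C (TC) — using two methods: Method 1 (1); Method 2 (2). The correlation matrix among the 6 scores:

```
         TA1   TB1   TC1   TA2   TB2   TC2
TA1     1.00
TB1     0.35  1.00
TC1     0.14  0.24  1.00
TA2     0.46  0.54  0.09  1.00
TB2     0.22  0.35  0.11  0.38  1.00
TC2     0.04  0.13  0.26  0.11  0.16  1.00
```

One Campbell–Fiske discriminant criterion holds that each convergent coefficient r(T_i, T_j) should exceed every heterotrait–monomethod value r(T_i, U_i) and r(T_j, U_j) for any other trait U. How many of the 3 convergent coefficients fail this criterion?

Convergent coefficients and their comparison sets:
TA (methods 1·2): 0.46 vs {0.35, 0.38, 0.14, 0.11} → pass.
TB (methods 1·2): 0.35 vs {0.35, 0.38, 0.24, 0.16} → fail.
TC (methods 1·2): 0.26 vs {0.14, 0.11, 0.24, 0.16} → pass.
1 of 3 fail.

1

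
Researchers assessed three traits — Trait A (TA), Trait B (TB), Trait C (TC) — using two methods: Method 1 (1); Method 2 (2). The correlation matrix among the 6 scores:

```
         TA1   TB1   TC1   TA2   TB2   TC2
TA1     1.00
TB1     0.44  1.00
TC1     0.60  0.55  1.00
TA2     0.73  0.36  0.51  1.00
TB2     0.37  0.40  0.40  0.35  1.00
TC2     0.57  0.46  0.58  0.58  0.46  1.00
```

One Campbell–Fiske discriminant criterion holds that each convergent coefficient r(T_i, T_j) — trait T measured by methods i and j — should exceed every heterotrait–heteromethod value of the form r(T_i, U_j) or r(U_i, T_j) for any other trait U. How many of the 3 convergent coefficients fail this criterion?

1

Convergent coefficients and their comparison sets:
TA (methods 1·2): 0.73 vs {0.37, 0.36, 0.57, 0.51} → pass.
TB (methods 1·2): 0.40 vs {0.36, 0.37, 0.46, 0.40} → fail.
TC (methods 1·2): 0.58 vs {0.51, 0.57, 0.40, 0.46} → pass.
1 of 3 fail.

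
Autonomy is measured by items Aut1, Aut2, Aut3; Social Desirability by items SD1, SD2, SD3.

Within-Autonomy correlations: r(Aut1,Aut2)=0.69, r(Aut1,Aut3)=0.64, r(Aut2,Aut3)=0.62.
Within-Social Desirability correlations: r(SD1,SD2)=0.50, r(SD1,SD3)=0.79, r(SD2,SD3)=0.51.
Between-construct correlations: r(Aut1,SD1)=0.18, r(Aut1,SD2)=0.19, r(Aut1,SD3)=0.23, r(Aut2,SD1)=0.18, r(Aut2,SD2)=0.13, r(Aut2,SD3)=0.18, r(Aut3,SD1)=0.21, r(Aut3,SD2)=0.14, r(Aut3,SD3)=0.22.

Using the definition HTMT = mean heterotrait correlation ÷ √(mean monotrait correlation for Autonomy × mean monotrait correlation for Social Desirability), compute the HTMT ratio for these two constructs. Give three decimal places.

0.295

Mean heterotrait r = 1.66/9 = 0.1844.
Mean within-Aut = 1.95/3 = 0.6500; mean within-SD = 1.80/3 = 0.6000.
Geometric mean = √(0.6500 × 0.6000) = 0.6245.
HTMT = 0.1844 / 0.6245 = 0.295.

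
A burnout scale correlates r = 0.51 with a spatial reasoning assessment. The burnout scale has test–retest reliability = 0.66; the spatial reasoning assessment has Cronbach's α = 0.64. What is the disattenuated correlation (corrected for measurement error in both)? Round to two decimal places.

0.78

r_true = r_obs / √(r_xx · r_yy) = 0.51 / √(0.66 × 0.64) = 0.51 / √0.4224 = 0.51 / 0.6499 ≈ 0.78.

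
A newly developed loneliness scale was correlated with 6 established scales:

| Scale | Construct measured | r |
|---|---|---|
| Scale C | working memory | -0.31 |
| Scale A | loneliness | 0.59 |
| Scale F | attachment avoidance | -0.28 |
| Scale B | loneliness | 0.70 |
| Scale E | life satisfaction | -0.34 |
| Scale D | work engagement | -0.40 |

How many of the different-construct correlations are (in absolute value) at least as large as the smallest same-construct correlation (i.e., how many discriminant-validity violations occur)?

0

Convergent (same construct = loneliness): Scale A, Scale B.
Smallest convergent = 0.59. Discriminant |r|: 0.31, 0.28, 0.34, 0.40; count ≥ 0.59 → 0.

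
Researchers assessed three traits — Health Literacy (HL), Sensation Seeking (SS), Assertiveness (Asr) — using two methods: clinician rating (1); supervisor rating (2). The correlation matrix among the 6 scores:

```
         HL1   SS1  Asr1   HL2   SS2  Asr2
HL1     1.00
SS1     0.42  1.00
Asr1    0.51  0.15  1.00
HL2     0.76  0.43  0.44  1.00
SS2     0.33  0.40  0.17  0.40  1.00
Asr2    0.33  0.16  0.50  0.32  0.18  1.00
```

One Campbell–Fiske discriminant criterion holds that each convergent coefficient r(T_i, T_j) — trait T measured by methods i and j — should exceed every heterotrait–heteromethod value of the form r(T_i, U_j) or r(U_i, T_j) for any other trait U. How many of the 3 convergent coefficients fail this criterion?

1

Convergent coefficients and their comparison sets:
HL (methods 1·2): 0.76 vs {0.33, 0.43, 0.33, 0.44} → pass.
SS (methods 1·2): 0.40 vs {0.43, 0.33, 0.16, 0.17} → fail.
Asr (methods 1·2): 0.50 vs {0.44, 0.33, 0.17, 0.16} → pass.
1 of 3 fail.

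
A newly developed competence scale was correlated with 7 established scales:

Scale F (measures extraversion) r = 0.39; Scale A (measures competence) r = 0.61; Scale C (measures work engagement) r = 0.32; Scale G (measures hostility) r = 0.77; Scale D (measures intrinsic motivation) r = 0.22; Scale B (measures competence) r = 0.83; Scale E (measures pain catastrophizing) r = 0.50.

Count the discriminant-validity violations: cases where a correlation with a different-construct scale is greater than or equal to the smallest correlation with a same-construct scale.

Convergent (same construct = competence): Scale A, Scale B.
Smallest convergent = 0.61. Discriminant values: 0.39, 0.32, 0.77, 0.22, 0.50; count ≥ 0.61 → 1.

1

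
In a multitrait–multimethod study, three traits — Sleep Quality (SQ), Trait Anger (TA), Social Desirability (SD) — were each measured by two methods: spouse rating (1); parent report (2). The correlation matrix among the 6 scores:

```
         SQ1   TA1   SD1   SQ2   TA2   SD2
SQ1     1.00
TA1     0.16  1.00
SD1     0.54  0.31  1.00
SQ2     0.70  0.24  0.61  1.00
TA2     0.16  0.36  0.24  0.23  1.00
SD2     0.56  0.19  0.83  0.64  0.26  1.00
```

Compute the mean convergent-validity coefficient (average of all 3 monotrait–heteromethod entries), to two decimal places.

Convergent values: 0.70, 0.36, 0.83; mean = 1.89/3 = 0.63.

0.63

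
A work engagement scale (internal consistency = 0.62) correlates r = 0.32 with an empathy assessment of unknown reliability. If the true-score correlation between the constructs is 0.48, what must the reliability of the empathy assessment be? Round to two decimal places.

0.72

r_true = r_obs / √(r_xx · r_yy) ⇒ 0.48 = 0.32 / √(0.62 · r_yy).
√(0.62 · r_yy) = 0.32 / 0.48 = 0.6667; 0.62 · r_yy = 0.4445; r_yy = 0.4445 / 0.62 ≈ 0.72.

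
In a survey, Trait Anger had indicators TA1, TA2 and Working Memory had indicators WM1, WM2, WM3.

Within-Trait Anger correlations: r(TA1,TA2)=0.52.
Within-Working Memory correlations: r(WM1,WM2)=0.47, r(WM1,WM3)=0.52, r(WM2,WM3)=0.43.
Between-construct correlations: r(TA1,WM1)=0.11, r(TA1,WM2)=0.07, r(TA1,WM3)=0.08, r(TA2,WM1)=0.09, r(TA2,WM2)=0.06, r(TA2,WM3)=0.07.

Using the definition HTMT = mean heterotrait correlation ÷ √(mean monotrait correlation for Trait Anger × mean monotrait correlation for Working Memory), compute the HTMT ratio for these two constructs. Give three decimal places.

0.161

Between-construct mean = 0.48/6 = 0.0800.
Mean within-TA = 0.52/1 = 0.5200; mean within-WM = 1.42/3 = 0.4733.
Geometric mean = √(0.5200 × 0.4733) = 0.4961.
HTMT = 0.0800 / 0.4961 = 0.161.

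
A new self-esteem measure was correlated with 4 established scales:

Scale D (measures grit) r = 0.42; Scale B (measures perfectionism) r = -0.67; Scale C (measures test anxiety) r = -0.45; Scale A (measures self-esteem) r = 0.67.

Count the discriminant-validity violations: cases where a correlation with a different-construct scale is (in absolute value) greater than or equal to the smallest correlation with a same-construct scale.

1

Convergent (same construct = self-esteem): Scale A.
Smallest convergent = 0.67. Discriminant |r|: 0.42, 0.67, 0.45; count ≥ 0.67 → 1.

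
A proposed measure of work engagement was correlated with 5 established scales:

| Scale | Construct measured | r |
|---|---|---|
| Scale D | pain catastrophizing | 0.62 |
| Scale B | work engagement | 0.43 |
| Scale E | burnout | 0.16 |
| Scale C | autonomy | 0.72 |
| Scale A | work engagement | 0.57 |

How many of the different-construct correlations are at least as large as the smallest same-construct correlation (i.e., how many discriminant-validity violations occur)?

2

Convergent (same construct = work engagement): Scale B, Scale A.
Smallest convergent = 0.43. Discriminant values: 0.62, 0.16, 0.72; count ≥ 0.43 → 2.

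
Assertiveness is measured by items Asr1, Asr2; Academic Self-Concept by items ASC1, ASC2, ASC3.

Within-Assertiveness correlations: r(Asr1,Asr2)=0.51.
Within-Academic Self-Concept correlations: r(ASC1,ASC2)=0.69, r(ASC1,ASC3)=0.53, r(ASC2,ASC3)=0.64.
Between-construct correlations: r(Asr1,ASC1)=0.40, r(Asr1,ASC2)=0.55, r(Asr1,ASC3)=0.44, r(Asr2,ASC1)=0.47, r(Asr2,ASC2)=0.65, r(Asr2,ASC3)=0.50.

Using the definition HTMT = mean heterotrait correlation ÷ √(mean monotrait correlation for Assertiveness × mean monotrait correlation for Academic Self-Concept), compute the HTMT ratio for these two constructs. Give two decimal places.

Mean heterotrait r = 3.01/6 = 0.5017.
Mean within-Asr = 0.51/1 = 0.5100; mean within-ASC = 1.86/3 = 0.6200.
Geometric mean = √(0.5100 × 0.6200) = 0.5623.
HTMT = 0.5017 / 0.5623 = 0.89.

0.89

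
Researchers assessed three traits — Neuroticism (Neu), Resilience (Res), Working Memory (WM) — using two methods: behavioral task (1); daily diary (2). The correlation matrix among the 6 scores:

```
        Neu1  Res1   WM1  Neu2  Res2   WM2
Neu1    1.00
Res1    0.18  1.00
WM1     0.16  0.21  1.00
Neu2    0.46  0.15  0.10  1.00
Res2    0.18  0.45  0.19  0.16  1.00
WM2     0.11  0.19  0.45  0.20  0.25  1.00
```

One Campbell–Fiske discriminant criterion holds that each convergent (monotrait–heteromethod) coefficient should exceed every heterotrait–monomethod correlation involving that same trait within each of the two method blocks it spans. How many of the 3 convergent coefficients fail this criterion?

0

Checking each validity diagonal entry against its comparison values:
Neu (methods 1·2): 0.46 vs {0.18, 0.16, 0.16, 0.20} → pass.
Res (methods 1·2): 0.45 vs {0.18, 0.16, 0.21, 0.25} → pass.
WM (methods 1·2): 0.45 vs {0.16, 0.20, 0.21, 0.25} → pass.
0 of 3 fail.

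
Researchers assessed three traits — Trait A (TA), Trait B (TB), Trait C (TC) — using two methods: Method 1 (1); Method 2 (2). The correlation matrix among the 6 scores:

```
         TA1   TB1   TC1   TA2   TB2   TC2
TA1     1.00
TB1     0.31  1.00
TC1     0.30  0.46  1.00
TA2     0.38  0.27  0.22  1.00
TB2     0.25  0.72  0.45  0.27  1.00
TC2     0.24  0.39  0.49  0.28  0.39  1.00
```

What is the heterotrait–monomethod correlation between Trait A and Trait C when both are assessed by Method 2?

0.28

Different traits, same method: r(TA2, TC2) = 0.28.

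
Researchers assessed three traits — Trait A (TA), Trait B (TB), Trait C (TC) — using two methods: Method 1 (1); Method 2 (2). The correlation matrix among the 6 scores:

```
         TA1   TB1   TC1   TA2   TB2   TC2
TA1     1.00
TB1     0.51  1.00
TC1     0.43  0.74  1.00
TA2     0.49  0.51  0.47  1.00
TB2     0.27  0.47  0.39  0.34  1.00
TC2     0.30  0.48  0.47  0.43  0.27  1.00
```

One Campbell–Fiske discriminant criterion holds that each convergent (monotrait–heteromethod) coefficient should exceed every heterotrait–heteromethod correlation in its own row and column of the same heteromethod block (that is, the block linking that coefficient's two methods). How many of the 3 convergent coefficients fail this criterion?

Each convergent coefficient versus the relevant comparison correlations:
TA (methods 1·2): 0.49 vs {0.27, 0.51, 0.30, 0.47} → fail.
TB (methods 1·2): 0.47 vs {0.51, 0.27, 0.48, 0.39} → fail.
TC (methods 1·2): 0.47 vs {0.47, 0.30, 0.39, 0.48} → fail.
3 of 3 fail.

3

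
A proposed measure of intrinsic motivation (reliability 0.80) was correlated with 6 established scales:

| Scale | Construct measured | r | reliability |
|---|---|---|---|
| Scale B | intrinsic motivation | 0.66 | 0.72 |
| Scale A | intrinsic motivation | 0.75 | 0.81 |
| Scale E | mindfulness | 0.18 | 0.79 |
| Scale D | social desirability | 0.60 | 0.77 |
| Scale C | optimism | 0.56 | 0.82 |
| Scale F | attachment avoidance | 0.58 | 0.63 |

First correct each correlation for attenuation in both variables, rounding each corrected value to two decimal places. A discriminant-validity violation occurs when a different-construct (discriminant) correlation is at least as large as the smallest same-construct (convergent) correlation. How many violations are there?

0

Disattenuated r (r / √(r_scale · r_new)):
  Scale B (conv): 0.66 / √(0.72·0.80) = 0.87
  Scale A (conv): 0.75 / √(0.81·0.80) = 0.93
  Scale E (disc): 0.18 / √(0.79·0.80) = 0.23
  Scale D (disc): 0.60 / √(0.77·0.80) = 0.76
  Scale C (disc): 0.56 / √(0.82·0.80) = 0.69
  Scale F (disc): 0.58 / √(0.63·0.80) = 0.82
Smallest convergent = 0.87. Discriminant values: 0.23, 0.76, 0.69, 0.82; count ≥ 0.87 → 0.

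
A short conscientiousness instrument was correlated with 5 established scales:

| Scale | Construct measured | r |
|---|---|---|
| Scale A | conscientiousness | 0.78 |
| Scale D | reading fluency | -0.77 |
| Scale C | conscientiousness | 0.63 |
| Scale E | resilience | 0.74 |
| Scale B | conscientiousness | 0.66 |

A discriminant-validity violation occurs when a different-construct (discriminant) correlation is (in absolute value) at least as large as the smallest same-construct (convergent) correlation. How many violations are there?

2

Convergent (same construct = conscientiousness): Scale A, Scale C, Scale B.
Smallest convergent = 0.63. Discriminant |r|: 0.77, 0.74; count ≥ 0.63 → 2.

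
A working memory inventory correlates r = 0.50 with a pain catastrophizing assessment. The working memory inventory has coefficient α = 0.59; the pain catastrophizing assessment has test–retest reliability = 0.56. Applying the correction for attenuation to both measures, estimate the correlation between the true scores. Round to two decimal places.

r_true = r_obs / √(r_xx · r_yy) = 0.50 / √(0.59 × 0.56) = 0.50 / √0.3304 = 0.50 / 0.5748 ≈ 0.87.

0.87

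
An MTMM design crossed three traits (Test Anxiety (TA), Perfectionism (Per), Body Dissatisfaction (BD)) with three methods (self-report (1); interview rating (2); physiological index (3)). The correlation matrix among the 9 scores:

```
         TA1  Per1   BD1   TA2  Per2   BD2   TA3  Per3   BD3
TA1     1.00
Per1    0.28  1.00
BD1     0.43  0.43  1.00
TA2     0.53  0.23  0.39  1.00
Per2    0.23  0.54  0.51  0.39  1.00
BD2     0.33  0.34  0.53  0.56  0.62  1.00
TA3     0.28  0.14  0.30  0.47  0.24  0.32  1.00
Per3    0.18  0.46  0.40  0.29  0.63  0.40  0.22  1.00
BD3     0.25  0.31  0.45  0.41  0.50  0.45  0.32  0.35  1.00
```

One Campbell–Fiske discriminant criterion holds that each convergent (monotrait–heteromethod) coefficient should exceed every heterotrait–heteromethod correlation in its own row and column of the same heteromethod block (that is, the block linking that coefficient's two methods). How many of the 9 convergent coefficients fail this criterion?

2

Convergent coefficients and their comparison sets:
TA (methods 1·2): 0.53 vs {0.23, 0.23, 0.33, 0.39} → pass.
TA (methods 1·3): 0.28 vs {0.18, 0.14, 0.25, 0.30} → fail.
TA (methods 2·3): 0.47 vs {0.29, 0.24, 0.41, 0.32} → pass.
Per (methods 1·2): 0.54 vs {0.23, 0.23, 0.34, 0.51} → pass.
Per (methods 1·3): 0.46 vs {0.14, 0.18, 0.31, 0.40} → pass.
Per (methods 2·3): 0.63 vs {0.24, 0.29, 0.50, 0.40} → pass.
BD (methods 1·2): 0.53 vs {0.39, 0.33, 0.51, 0.34} → pass.
BD (methods 1·3): 0.45 vs {0.30, 0.25, 0.40, 0.31} → pass.
BD (methods 2·3): 0.45 vs {0.32, 0.41, 0.40, 0.50} → fail.
2 of 9 fail.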